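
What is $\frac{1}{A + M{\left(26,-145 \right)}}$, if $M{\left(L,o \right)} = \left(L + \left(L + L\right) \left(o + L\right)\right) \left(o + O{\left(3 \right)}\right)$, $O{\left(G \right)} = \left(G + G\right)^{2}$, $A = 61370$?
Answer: $\frac{1}{733028} \approx 1.3642 \cdot 10^{-6}$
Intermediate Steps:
$O{\left(G \right)} = 4 G^{2}$ ($O{\left(G \right)} = \left(2 G\right)^{2} = 4 G^{2}$)
$M{\left(L,o \right)} = \left(36 + o\right) \left(L + 2 L \left(L + o\right)\right)$ ($M{\left(L,o \right)} = \left(L + \left(L + L\right) \left(o + L\right)\right) \left(o + 4 \cdot 3^{2}\right) = \left(L + 2 L \left(L + o\right)\right) \left(o + 4 \cdot 9\right) = \left(L + 2 L \left(L + o\right)\right) \left(o + 36\right) = \left(L + 2 L \left(L + o\right)\right) \left(36 + o\right) = \left(36 + o\right) \left(L + 2 L \left(L + o\right)\right)$)
$\frac{1}{A + M{\left(26,-145 \right)}} = \frac{1}{61370 + 26 \left(36 + 2 \left(-145\right)^{2} + 72 \cdot 26 + 73 \left(-145\right) + 2 \cdot 26 \left(-145\right)\right)} = \frac{1}{61370 + 26 \left(36 + 2 \cdot 21025 + 1872 - 10585 - 7540\right)} = \frac{1}{61370 + 26 \left(36 + 42050 + 1872 - 10585 - 7540\right)} = \frac{1}{61370 + 26 \cdot 25833} = \frac{1}{61370 + 671658} = \frac{1}{733028}$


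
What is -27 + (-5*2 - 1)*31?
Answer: -368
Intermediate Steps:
-27 + (-5*2 - 1)*31 = -27 + (-10 - 1)*31 = -27 - 11*31 = -27 - 341 = -368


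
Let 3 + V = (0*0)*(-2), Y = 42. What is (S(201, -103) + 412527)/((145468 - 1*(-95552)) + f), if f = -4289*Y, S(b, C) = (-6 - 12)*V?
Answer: 137527/20294 ≈ 6.7767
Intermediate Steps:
V = -3 (V = -3 + (0*0)*(-2) = -3 + 0*(-2) = -3 + 0 = -3)
S(b, C) = 54 (S(b, C) = (-6 - 12)*(-3) = -18*(-3) = 54)
f = -180138 (f = -4289*42 = -180138)
(S(201, -103) + 412527)/((145468 - 1*(-95552)) + f) = (54 + 412527)/((145468 - 1*(-95552)) - 180138) = 412581/((145468 + 95552) - 180138) = 412581/(241020 - 180138) = 412581/60882 = 412581*(1/60882) = 137527/20294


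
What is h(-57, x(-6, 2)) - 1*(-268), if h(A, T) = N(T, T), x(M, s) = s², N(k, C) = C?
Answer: 272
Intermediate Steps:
h(A, T) = T
h(-57, x(-6, 2)) - 1*(-268) = 2² - 1*(-268) = 4 + 268 = 272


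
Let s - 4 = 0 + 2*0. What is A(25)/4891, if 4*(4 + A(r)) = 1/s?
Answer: -63/78256 ≈ -0.00080505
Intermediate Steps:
s = 4 (s = 4 + (0 + 2*0) = 4 + (0 + 0) = 4 + 0 = 4)
A(r) = -63/16 (A(r) = -4 + (¼)/4 = -4 + (¼)*(¼) = -4 + 1/16 = -63/16)
A(25)/4891 = -63/16/4891 = -63/16*1/4891 = -63/78256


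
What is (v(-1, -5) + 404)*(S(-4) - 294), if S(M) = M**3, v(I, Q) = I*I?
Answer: -144990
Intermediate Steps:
v(I, Q) = I**2
(v(-1, -5) + 404)*(S(-4) - 294) = ((-1)**2 + 404)*((-4)**3 - 294) = (1 + 404)*(-64 - 294) = 405*(-358) = -144990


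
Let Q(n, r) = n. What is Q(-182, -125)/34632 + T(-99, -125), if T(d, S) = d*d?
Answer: 13054925/1332 ≈ 9801.0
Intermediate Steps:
T(d, S) = d**2
Q(-182, -125)/34632 + T(-99, -125) = -182/34632 + (-99)**2 = -182*1/34632 + 9801 = -7/1332 + 9801 = 13054925/1332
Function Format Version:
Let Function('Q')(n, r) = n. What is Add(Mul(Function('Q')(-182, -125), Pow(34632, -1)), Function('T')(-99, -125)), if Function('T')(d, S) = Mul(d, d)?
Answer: Rational(13054925, 1332) ≈ 9801.0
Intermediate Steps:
Function('T')(d, S) = Pow(d, 2)
Add(Mul(Function('Q')(-182, -125), Pow(34632, -1)), Function('T')(-99, -125)) = Add(Mul(-182, Pow(34632, -1)), Pow(-99, 2)) = Add(Mul(-182, Rational(1, 34632)), 9801) = Add(Rational(-7, 1332), 9801) = Rational(13054925, 1332)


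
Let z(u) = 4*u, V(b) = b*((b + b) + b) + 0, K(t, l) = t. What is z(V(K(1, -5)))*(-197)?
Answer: -2364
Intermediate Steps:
V(b) = 3*b² (V(b) = b*(2*b + b) + 0 = b*(3*b) + 0 = 3*b² + 0 = 3*b²)
z(V(K(1, -5)))*(-197) = (4*(3*1²))*(-197) = (4*(3*1))*(-197) = (4*3)*(-197) = 12*(-197) = -2364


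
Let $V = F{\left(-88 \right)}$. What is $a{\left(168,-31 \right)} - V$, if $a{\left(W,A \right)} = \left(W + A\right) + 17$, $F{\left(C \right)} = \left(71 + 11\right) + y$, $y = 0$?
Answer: $72$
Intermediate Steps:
$F{\left(C \right)} = 82$ ($F{\left(C \right)} = \left(71 + 11\right) + 0 = 82 + 0 = 82$)
$V = 82$
$a{\left(W,A \right)} = 17 + A + W$ ($a{\left(W,A \right)} = \left(A + W\right) + 17 = 17 + A + W$)
$a{\left(168,-31 \right)} - V = \left(17 - 31 + 168\right) - 82 = 154 - 82 = 72$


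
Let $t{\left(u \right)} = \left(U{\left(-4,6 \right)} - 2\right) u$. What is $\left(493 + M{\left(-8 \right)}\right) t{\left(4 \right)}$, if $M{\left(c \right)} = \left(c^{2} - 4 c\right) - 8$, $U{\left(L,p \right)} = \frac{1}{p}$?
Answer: $- \frac{12782}{3} \approx -4260.7$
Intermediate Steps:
$M{\left(c \right)} = -8 + c^{2} - 4 c$
$t{\left(u \right)} = - \frac{11 u}{6}$ ($t{\left(u \right)} = \left(\frac{1}{6} - 2\right) u = - \frac{11 u}{6}$)
$\left(493 + M{\left(-8 \right)}\right) t{\left(4 \right)} = \left(493 - \left(-24 - 64\right)\right) \left(\left(- \frac{11}{6}\right) 4\right) = \left(493 + \left(-8 + 64 + 32\right)\right) \left(- \frac{22}{3}\right) = \left(493 + 88\right) \left(- \frac{22}{3}\right) = 581 \left(- \frac{22}{3}\right) = - \frac{12782}{3}$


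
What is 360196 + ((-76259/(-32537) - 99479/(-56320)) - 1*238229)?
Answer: 223510088168383/1832483840 ≈ 1.2197e+5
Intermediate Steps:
360196 + ((-76259/(-32537) - 99479/(-56320)) - 1*238229) = 360196 + ((-76259*(-1/32537) - 99479*(-1/56320)) - 238229) = 360196 + ((76259/32537 + 99479/56320) - 238229) = 360196 + (7531655103/1832483840 - 238229) = 360196 - 436543261064257/1832483840 = 223510088168383/1832483840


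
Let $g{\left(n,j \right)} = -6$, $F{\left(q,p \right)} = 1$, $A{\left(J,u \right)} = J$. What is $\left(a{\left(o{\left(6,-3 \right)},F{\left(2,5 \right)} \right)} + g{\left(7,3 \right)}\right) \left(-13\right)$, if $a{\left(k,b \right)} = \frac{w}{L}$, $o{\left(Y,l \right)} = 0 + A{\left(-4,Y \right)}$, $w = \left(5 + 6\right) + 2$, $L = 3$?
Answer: $\frac{65}{3} \approx 21.667$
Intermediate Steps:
$w = 13$ ($w = 11 + 2 = 13$)
$o{\left(Y,l \right)} = -4$ ($o{\left(Y,l \right)} = 0 - 4 = -4$)
$a{\left(k,b \right)} = \frac{13}{3}$
$\left(a{\left(o{\left(6,-3 \right)},F{\left(2,5 \right)} \right)} + g{\left(7,3 \right)}\right) \left(-13\right) = \left(\frac{13}{3} - 6\right) \left(-13\right) = \left(- \frac{5}{3}\right) \left(-13\right) = \frac{65}{3}$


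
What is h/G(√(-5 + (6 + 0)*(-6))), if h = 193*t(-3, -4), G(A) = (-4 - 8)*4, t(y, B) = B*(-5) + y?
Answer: -3281/48 ≈ -68.354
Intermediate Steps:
t(y, B) = y - 5*B (t(y, B) = -5*B + y = y - 5*B)
G(A) = -48 (G(A) = -12*4 = -48)
h = 3281 (h = 193*(-3 - 5*(-4)) = 193*(-3 + 20) = 193*17 = 3281)
h/G(√(-5 + (6 + 0)*(-6))) = 3281/(-48) = 3281*(-1/48) = -3281/48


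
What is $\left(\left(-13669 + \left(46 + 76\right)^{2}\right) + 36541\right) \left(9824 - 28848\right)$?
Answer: $-718270144$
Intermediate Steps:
$\left(\left(-13669 + \left(46 + 76\right)^{2}\right) + 36541\right) \left(9824 - 28848\right) = \left(\left(-13669 + 122^{2}\right) + 36541\right) \left(-19024\right) = \left(\left(-13669 + 14884\right) + 36541\right) \left(-19024\right) = \left(1215 + 36541\right) \left(-19024\right) = 37756 \left(-19024\right) = -718270144$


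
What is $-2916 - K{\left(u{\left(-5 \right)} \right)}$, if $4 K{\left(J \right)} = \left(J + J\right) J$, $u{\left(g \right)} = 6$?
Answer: $-2934$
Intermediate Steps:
$K{\left(J \right)} = \frac{J^{2}}{2}$ ($K{\left(J \right)} = \frac{\left(J + J\right) J}{4} = \frac{2 J J}{4} = \frac{2 J^{2}}{4} = \frac{J^{2}}{2}$)
$-2916 - K{\left(u{\left(-5 \right)} \right)} = -2916 - \frac{6^{2}}{2} = -2916 - \frac{1}{2} \cdot 36 = -2916 - 18 = -2934$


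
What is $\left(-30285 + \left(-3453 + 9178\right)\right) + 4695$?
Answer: $-19865$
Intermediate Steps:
$\left(-30285 + \left(-3453 + 9178\right)\right) + 4695 = \left(-30285 + 5725\right) + 4695 = -24560 + 4695 = -19865$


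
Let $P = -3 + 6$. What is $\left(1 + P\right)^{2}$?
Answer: $16$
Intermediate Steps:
$P = 3$
$\left(1 + P\right)^{2} = \left(1 + 3\right)^{2} = 4^{2} = 16$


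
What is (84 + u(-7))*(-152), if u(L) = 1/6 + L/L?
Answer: -38836/3 ≈ -12945.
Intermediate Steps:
u(L) = 7/6 (u(L) = 1*(1/6) + 1 = 1/6 + 1 = 7/6)
(84 + u(-7))*(-152) = (84 + 7/6)*(-152) = (511/6)*(-152) = -38836/3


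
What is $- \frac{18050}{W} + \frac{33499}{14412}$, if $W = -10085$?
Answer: $\frac{119594803}{29069004} \approx 4.1142$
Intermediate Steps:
$- \frac{18050}{W} + \frac{33499}{14412} = - \frac{18050}{-10085} + \frac{33499}{14412} = \left(-18050\right) \left(- \frac{1}{10085}\right) + 33499 \cdot \frac{1}{14412} = \frac{3610}{2017} + \frac{33499}{14412} = \frac{119594803}{29069004}$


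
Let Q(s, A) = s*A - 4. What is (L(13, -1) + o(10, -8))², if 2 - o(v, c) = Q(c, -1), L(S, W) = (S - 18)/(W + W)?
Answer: ¼ ≈ 0.25000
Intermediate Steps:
Q(s, A) = -4 + A*s (Q(s, A) = A*s - 4 = -4 + A*s)
L(S, W) = (-18 + S)/(2*W) (L(S, W) = (-18 + S)/((2*W)) = (-18 + S)*(1/(2*W)) = (-18 + S)/(2*W))
o(v, c) = 6 + c (o(v, c) = 2 - (-4 - c) = 2 + (4 + c) = 6 + c)
(L(13, -1) + o(10, -8))² = ((½)*(-18 + 13)/(-1) + (6 - 8))² = ((½)*(-1)*(-5) - 2)² = (5/2 - 2)² = (½)² = ¼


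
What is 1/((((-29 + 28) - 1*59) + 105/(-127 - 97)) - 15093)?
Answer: -32/484911 ≈ -6.5992e-5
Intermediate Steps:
1/((((-29 + 28) - 1*59) + 105/(-127 - 97)) - 15093) = 1/(((-1 - 59) + 105/(-224)) - 15093) = 1/((-60 + 105*(-1/224)) - 15093) = 1/((-60 - 15/32) - 15093) = 1/(-1935/32 - 15093) = 1/(-484911/32) = -32/484911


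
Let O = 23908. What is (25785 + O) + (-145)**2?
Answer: 70718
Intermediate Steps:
(25785 + O) + (-145)**2 = (25785 + 23908) + (-145)**2 = 49693 + 21025 = 70718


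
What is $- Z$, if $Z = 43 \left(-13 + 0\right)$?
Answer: $559$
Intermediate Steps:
$Z = -559$ ($Z = 43 \left(-13\right) = -559$)
$- Z = \left(-1\right) \left(-559\right) = 559$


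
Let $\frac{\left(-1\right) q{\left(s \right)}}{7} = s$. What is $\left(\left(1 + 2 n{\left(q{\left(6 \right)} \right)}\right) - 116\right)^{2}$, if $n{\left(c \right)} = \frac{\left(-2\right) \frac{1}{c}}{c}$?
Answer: $\frac{2572112656}{194481} \approx 13226.0$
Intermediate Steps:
$q{\left(s \right)} = - 7 s$
$n{\left(c \right)} = - \frac{2}{c^{2}}$
$\left(\left(1 + 2 n{\left(q{\left(6 \right)} \right)}\right) - 116\right)^{2} = \left(\left(1 + 2 \left(- \frac{2}{1764}\right)\right) - 116\right)^{2} = \left(\left(1 + 2 \left(\left(-2\right) \frac{1}{1764}\right)\right) - 116\right)^{2} = \left(\left(1 + 2 \left(- \frac{1}{882}\right)\right) - 116\right)^{2} = \left(\left(1 - \frac{1}{441}\right) - 116\right)^{2} = \left(\frac{440}{441} - 116\right)^{2} = \left(- \frac{50716}{441}\right)^{2} = \frac{2572112656}{194481}$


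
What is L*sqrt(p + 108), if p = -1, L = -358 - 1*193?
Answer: -551*sqrt(107) ≈ -5699.6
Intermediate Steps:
L = -551 (L = -358 - 193 = -551)
L*sqrt(p + 108) = -551*sqrt(-1 + 108) = -551*sqrt(107)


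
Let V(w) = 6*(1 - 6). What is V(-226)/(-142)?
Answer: 15/71 ≈ 0.21127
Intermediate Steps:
V(w) = -30 (V(w) = 6*(-5) = -30)
V(-226)/(-142) = -30/(-142) = -30*(-1/142) = 15/71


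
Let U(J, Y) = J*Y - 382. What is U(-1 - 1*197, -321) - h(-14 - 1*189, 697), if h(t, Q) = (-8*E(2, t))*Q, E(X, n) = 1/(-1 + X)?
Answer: 68752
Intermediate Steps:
U(J, Y) = -382 + J*Y
h(t, Q) = -8*Q (h(t, Q) = (-8/(-1 + 2))*Q = (-8/1)*Q = (-8*1)*Q = -8*Q)
U(-1 - 1*197, -321) - h(-14 - 1*189, 697) = (-382 + (-1 - 1*197)*(-321)) - (-8)*697 = (-382 + (-1 - 197)*(-321)) - 1*(-5576) = (-382 - 198*(-321)) + 5576 = (-382 + 63558) + 5576 = 63176 + 5576 = 68752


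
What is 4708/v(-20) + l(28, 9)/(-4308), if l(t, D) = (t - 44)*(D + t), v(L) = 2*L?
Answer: -1266149/10770 ≈ -117.56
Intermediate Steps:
l(t, D) = (-44 + t)*(D + t)
4708/v(-20) + l(28, 9)/(-4308) = 4708/((2*(-20))) + (28² - 44*9 - 44*28 + 9*28)/(-4308) = 4708/(-40) + (784 - 396 - 1232 + 252)*(-1/4308) = 4708*(-1/40) - 592*(-1/4308) = -1177/10 + 148/1077 = -1266149/10770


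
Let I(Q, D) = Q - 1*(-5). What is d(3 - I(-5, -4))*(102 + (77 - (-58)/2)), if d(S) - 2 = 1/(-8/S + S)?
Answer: 1040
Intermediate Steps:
I(Q, D) = 5 + Q (I(Q, D) = Q + 5 = 5 + Q)
d(S) = 2 + 1/(S - 8/S) (d(S) = 2 + 1/(-8/S + S) = 2 + 1/(S - 8/S))
d(3 - I(-5, -4))*(102 + (77 - (-58)/2)) = ((-16 + (3 - (5 - 5)) + 2*(3 - (5 - 5))²)/(-8 + (3 - (5 - 5))²))*(102 + (77 - (-58)/2)) = ((-16 + (3 - 1*0) + 2*(3 - 1*0)²)/(-8 + (3 - 1*0)²))*(102 + (77 - (-58)/2)) = ((-16 + (3 + 0) + 2*(3 + 0)²)/(-8 + (3 + 0)²))*(102 + (77 - 1*(-29))) = ((-16 + 3 + 2*3²)/(-8 + 3²))*(102 + (77 + 29)) = ((-16 + 3 + 2*9)/(-8 + 9))*(102 + 106) = ((-16 + 3 + 18)/1)*208 = (1*5)*208 = 5*208 = 1040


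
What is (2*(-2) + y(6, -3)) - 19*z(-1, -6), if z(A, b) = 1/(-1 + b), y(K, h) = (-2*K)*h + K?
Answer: 285/7 ≈ 40.714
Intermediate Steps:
y(K, h) = K - 2*K*h (y(K, h) = -2*K*h + K = K - 2*K*h)
(2*(-2) + y(6, -3)) - 19*z(-1, -6) = (2*(-2) + 6*(1 - 2*(-3))) - 19/(-1 - 6) = (-4 + 6*(1 + 6)) - 19/(-7) = (-4 + 6*7) - 19*(-1/7) = (-4 + 42) + 19/7 = 38 + 19/7 = 285/7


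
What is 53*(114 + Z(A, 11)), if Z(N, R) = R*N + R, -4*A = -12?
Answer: 8374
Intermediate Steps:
A = 3 (A = -1/4*(-12) = 3)
Z(N, R) = R + N*R (Z(N, R) = N*R + R = R + N*R)
53*(114 + Z(A, 11)) = 53*(114 + 11*(1 + 3)) = 53*(114 + 11*4) = 53*(114 + 44) = 53*158 = 8374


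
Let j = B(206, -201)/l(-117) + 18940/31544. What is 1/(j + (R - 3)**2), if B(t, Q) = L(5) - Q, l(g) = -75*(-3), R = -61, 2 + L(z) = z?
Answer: 591450/2423470573 ≈ 0.00024405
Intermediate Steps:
L(z) = -2 + z
l(g) = 225
B(t, Q) = 3 - Q (B(t, Q) = (-2 + 5) - Q = 3 - Q)
j = 891373/591450 (j = (3 - 1*(-201))/225 + 18940/31544 = (3 + 201)*(1/225) + 18940*(1/31544) = 204*(1/225) + 4735/7886 = 68/75 + 4735/7886 = 891373/591450 ≈ 1.5071)
1/(j + (R - 3)**2) = 1/(891373/591450 + (-61 - 3)**2) = 1/(891373/591450 + (-64)**2) = 1/(891373/591450 + 4096) = 1/(2423470573/591450) = 591450/2423470573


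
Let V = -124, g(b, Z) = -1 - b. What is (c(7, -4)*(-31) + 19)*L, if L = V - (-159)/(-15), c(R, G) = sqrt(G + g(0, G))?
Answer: -12787/5 + 20863*I*sqrt(5)/5 ≈ -2557.4 + 9330.2*I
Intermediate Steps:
c(R, G) = sqrt(-1 + G) (c(R, G) = sqrt(G + (-1 - 1*0)) = sqrt(G + (-1 + 0)) = sqrt(G - 1) = sqrt(-1 + G))
L = -673/5 (L = -124 - (-159)/(-15) = -124 - (-159)*(-1)/15 = -124 - 1*53/5 = -124 - 53/5 = -673/5 ≈ -134.60)
(c(7, -4)*(-31) + 19)*L = (sqrt(-1 - 4)*(-31) + 19)*(-673/5) = (sqrt(-5)*(-31) + 19)*(-673/5) = ((I*sqrt(5))*(-31) + 19)*(-673/5) = (-31*I*sqrt(5) + 19)*(-673/5) = (19 - 31*I*sqrt(5))*(-673/5) = -12787/5 + 20863*I*sqrt(5)/5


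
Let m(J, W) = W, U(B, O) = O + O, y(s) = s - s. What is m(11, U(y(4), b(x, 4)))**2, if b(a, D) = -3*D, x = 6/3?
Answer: 576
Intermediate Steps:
y(s) = 0
x = 2 (x = 6*(1/3) = 2)
U(B, O) = 2*O
m(11, U(y(4), b(x, 4)))**2 = (2*(-3*4))**2 = (2*(-12))**2 = (-24)**2 = 576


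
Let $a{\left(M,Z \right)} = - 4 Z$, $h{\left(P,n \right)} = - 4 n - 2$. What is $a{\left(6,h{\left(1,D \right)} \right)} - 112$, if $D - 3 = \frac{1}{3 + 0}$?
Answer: $- \frac{152}{3} \approx -50.667$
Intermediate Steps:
$D = \frac{10}{3}$ ($D = 3 + \frac{1}{3 + 0} = 3 + \frac{1}{3} = \frac{10}{3} \approx 3.3333$)
$h{\left(P,n \right)} = -2 - 4 n$
$a{\left(6,h{\left(1,D \right)} \right)} - 112 = - 4 \left(-2 - \frac{40}{3}\right) - 112 = \left(-4\right) \left(- \frac{46}{3}\right) - 112 = \frac{184}{3} - 112 = - \frac{152}{3}$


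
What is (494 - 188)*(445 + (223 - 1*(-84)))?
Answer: 230112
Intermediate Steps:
(494 - 188)*(445 + (223 - 1*(-84))) = 306*(445 + (223 + 84)) = 306*(445 + 307) = 306*752 = 230112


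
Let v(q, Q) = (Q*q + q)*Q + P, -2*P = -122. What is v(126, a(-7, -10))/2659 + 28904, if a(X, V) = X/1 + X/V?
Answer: 3843000207/132950 ≈ 28906.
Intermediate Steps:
P = 61 (P = -1/2*(-122) = 61)
a(X, V) = X + X/V (a(X, V) = X*1 + X/V = X + X/V)
v(q, Q) = 61 + Q*(q + Q*q) (v(q, Q) = (Q*q + q)*Q + 61 = (q + Q*q)*Q + 61 = Q*(q + Q*q) + 61 = 61 + Q*(q + Q*q))
v(126, a(-7, -10))/2659 + 28904 = (61 + (-7 - 7/(-10))*126 + 126*(-7 - 7/(-10))**2)/2659 + 28904 = (61 + (-7 - 7*(-1/10))*126 + 126*(-7 - 7*(-1/10))**2)*(1/2659) + 28904 = (61 + (-7 + 7/10)*126 + 126*(-7 + 7/10)**2)*(1/2659) + 28904 = (61 - 63/10*126 + 126*(-63/10)**2)*(1/2659) + 28904 = (61 - 3969/5 + 126*(3969/100))*(1/2659) + 28904 = (61 - 3969/5 + 250047/50)*(1/2659) + 28904 = (213407/50)*(1/2659) + 28904 = 213407/132950 + 28904 = 3843000207/132950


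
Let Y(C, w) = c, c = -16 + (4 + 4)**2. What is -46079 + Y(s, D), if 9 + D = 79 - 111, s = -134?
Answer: -46031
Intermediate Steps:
D = -41 (D = -9 + (79 - 111) = -9 - 32 = -41)
c = 48 (c = -16 + 8**2 = -16 + 64 = 48)
Y(C, w) = 48
-46079 + Y(s, D) = -46079 + 48 = -46031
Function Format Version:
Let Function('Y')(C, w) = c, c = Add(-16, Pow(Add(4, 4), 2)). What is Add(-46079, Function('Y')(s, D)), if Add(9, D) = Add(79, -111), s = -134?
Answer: -46031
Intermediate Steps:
D = -41 (D = Add(-9, Add(79, -111)) = Add(-9, -32) = -41)
c = 48 (c = Add(-16, Pow(8, 2)) = Add(-16, 64) = 48)
Function('Y')(C, w) = 48
Add(-46079, Function('Y')(s, D)) = Add(-46079, 48) = -46031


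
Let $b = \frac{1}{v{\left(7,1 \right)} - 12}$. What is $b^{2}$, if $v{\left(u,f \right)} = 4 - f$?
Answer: $\frac{1}{81} \approx 0.012346$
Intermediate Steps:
$b = - \frac{1}{9}$ ($b = \frac{1}{\left(4 - 1\right) - 12} = \frac{1}{3 - 12} = \frac{1}{-9} = - \frac{1}{9} \approx -0.11111$)
$b^{2} = \left(- \frac{1}{9}\right)^{2} = \frac{1}{81}$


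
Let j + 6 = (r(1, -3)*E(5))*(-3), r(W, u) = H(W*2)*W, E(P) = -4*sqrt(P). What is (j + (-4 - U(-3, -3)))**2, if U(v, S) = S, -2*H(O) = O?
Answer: 769 + 168*sqrt(5) ≈ 1144.7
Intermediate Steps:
H(O) = -O/2
r(W, u) = -W**2 (r(W, u) = (-W*2/2)*W = (-W)*W = -W**2)
j = -6 - 12*sqrt(5) (j = -6 + ((-1*1**2)*(-4*sqrt(5)))*(-3) = -6 + ((-1*1)*(-4*sqrt(5)))*(-3) = -6 - (-4)*sqrt(5)*(-3) = -6 + (4*sqrt(5))*(-3) = -6 - 12*sqrt(5) ≈ -32.833)
(j + (-4 - U(-3, -3)))**2 = ((-6 - 12*sqrt(5)) + (-4 - 1*(-3)))**2 = ((-6 - 12*sqrt(5)) + (-4 + 3))**2 = ((-6 - 12*sqrt(5)) - 1)**2 = (-7 - 12*sqrt(5))**2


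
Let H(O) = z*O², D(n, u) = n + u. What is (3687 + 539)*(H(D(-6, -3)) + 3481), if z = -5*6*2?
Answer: -5827654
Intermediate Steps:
z = -60 (z = -30*2 = -60)
H(O) = -60*O²
(3687 + 539)*(H(D(-6, -3)) + 3481) = (3687 + 539)*(-60*(-6 - 3)² + 3481) = 4226*(-60*(-9)² + 3481) = 4226*(-60*81 + 3481) = 4226*(-4860 + 3481) = 4226*(-1379) = -5827654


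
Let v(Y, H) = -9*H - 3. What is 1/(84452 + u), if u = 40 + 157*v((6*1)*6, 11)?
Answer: 1/68478 ≈ 1.4603e-5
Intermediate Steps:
v(Y, H) = -3 - 9*H
u = -15974 (u = 40 + 157*(-3 - 9*11) = 40 + 157*(-3 - 99) = 40 + 157*(-102) = 40 - 16014 = -15974)
1/(84452 + u) = 1/(84452 - 15974) = 1/68478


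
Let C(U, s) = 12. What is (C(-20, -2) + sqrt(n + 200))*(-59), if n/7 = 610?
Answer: -708 - 59*sqrt(4470) ≈ -4652.6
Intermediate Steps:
n = 4270 (n = 7*610 = 4270)
(C(-20, -2) + sqrt(n + 200))*(-59) = (12 + sqrt(4270 + 200))*(-59) = (12 + sqrt(4470))*(-59) = -708 - 59*sqrt(4470)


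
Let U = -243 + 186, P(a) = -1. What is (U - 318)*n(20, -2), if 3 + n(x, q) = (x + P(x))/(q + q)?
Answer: 11625/4 ≈ 2906.3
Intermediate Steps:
U = -57
n(x, q) = -3 + (-1 + x)/(2*q) (n(x, q) = -3 + (x - 1)/(q + q) = -3 + (-1 + x)/((2*q)) = -3 + (-1 + x)*(1/(2*q)) = -3 + (-1 + x)/(2*q))
(U - 318)*n(20, -2) = (-57 - 318)*((½)*(-1 + 20 - 6*(-2))/(-2)) = -375*(-1)*(-1 + 20 + 12)/(2*2) = -375*(-1)*31/(2*2) = -375*(-31/4) = 11625/4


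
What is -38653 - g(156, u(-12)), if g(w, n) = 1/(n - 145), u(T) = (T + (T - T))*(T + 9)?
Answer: -4213176/109 ≈ -38653.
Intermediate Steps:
u(T) = T*(9 + T) (u(T) = (T + 0)*(9 + T) = T*(9 + T))
g(w, n) = 1/(-145 + n)
-38653 - g(156, u(-12)) = -38653 - 1/(-145 - 12*(9 - 12)) = -38653 - 1/(-145 - 12*(-3)) = -38653 - 1/(-145 + 36) = -38653 - 1/(-109) = -38653 - 1*(-1/109) = -38653 + 1/109 = -4213176/109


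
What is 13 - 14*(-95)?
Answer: 1343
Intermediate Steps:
13 - 14*(-95) = 13 + 1330 = 1343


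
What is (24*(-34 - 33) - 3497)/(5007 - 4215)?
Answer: -5105/792 ≈ -6.4457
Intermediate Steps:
(24*(-34 - 33) - 3497)/(5007 - 4215) = (24*(-67) - 3497)/792 = (-1608 - 3497)*(1/792) = -5105*1/792 = -5105/792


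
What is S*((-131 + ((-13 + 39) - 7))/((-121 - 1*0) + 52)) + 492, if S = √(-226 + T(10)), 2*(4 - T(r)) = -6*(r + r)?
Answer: 492 + 336*I*√2/23 ≈ 492.0 + 20.66*I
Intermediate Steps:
T(r) = 4 + 6*r (T(r) = 4 - (-3)*(r + r) = 4 - (-3)*2*r = 4 - (-6)*r = 4 + 6*r)
S = 9*I*√2 (S = √(-226 + (4 + 6*10)) = √(-226 + (4 + 60)) = √(-226 + 64) = √(-162) = 9*I*√2 ≈ 12.728*I)
S*((-131 + ((-13 + 39) - 7))/((-121 - 1*0) + 52)) + 492 = (9*I*√2)*((-131 + ((-13 + 39) - 7))/((-121 - 1*0) + 52)) + 492 = (9*I*√2)*((-131 + (26 - 7))/((-121 + 0) + 52)) + 492 = (9*I*√2)*((-131 + 19)/(-121 + 52)) + 492 = (9*I*√2)*(-112/(-69)) + 492 = (9*I*√2)*(-112*(-1/69)) + 492 = (9*I*√2)*(112/69) + 492 = 336*I*√2/23 + 492 = 492 + 336*I*√2/23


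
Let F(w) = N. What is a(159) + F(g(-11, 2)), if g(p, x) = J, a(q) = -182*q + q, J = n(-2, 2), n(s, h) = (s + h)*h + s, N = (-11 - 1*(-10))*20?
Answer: -28799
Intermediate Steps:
N = -20 (N = (-11 + 10)*20 = -1*20 = -20)
n(s, h) = s + h*(h + s) (n(s, h) = (h + s)*h + s = h*(h + s) + s = s + h*(h + s))
J = -2 (J = -2 + 2² + 2*(-2) = -2 + 4 - 4 = -2)
a(q) = -181*q
g(p, x) = -2
F(w) = -20
a(159) + F(g(-11, 2)) = -181*159 - 20 = -28779 - 20 = -28799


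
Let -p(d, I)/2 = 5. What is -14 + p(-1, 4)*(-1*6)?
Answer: 46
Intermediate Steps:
p(d, I) = -10 (p(d, I) = -2*5 = -10)
-14 + p(-1, 4)*(-1*6) = -14 - (-10)*6 = -14 - 10*(-6) = -14 + 60 = 46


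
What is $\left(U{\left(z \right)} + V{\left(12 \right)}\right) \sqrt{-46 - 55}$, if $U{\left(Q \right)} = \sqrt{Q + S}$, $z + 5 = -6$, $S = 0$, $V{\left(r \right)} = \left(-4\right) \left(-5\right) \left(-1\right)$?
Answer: $i \sqrt{101} \left(-20 + i \sqrt{11}\right) \approx -33.332 - 201.0 i$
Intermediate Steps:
$V{\left(r \right)} = -20$ ($V{\left(r \right)} = 20 \left(-1\right) = -20$)
$z = -11$ ($z = -5 - 6 = -11$)
$U{\left(Q \right)} = \sqrt{Q}$ ($U{\left(Q \right)} = \sqrt{Q + 0} = \sqrt{Q}$)
$\left(U{\left(z \right)} + V{\left(12 \right)}\right) \sqrt{-46 - 55} = \left(\sqrt{-11} - 20\right) \sqrt{-46 - 55} = \left(i \sqrt{11} - 20\right) \sqrt{-46 - 55} = \left(-20 + i \sqrt{11}\right) \sqrt{-101} = \left(-20 + i \sqrt{11}\right) i \sqrt{101} = i \sqrt{101} \left(-20 + i \sqrt{11}\right)$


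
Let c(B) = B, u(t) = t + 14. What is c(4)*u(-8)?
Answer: 24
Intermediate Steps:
u(t) = 14 + t
c(4)*u(-8) = 4*(14 - 8) = 4*6 = 24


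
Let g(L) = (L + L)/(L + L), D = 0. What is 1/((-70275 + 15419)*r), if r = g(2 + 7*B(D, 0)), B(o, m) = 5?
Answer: -1/54856 ≈ -1.8230e-5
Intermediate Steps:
g(L) = 1 (g(L) = (2*L)/((2*L)) = (2*L)*(1/(2*L)) = 1)
r = 1
1/((-70275 + 15419)*r) = 1/((-70275 + 15419)*1) = 1/(-54856) = -1/54856*1 = -1/54856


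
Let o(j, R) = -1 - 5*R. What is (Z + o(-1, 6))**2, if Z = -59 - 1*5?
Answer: 9025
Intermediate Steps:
Z = -64 (Z = -59 - 5 = -64)
(Z + o(-1, 6))**2 = (-64 + (-1 - 5*6))**2 = (-64 + (-1 - 30))**2 = (-64 - 31)**2 = (-95)**2 = 9025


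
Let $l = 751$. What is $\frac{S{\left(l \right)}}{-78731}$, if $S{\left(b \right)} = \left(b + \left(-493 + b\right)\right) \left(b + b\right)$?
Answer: $- \frac{1515518}{78731} \approx -19.249$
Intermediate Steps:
$S{\left(b \right)} = 2 b \left(-493 + 2 b\right)$ ($S{\left(b \right)} = \left(-493 + 2 b\right) 2 b = 2 b \left(-493 + 2 b\right)$)
$\frac{S{\left(l \right)}}{-78731} = \frac{2 \cdot 751 \left(-493 + 2 \cdot 751\right)}{-78731} = 2 \cdot 751 \left(-493 + 1502\right) \left(- \frac{1}{78731}\right) = 2 \cdot 751 \cdot 1009 \left(- \frac{1}{78731}\right) = 1515518 \left(- \frac{1}{78731}\right) = - \frac{1515518}{78731}$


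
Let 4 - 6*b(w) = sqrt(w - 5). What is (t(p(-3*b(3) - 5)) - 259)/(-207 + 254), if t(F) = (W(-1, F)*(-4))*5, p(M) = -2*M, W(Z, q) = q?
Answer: -539/47 + 20*I*sqrt(2)/47 ≈ -11.468 + 0.60179*I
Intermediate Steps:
b(w) = 2/3 - sqrt(-5 + w)/6 (b(w) = 2/3 - sqrt(w - 5)/6 = 2/3 - sqrt(-5 + w)/6)
t(F) = -20*F (t(F) = (F*(-4))*5 = -4*F*5 = -20*F)
(t(p(-3*b(3) - 5)) - 259)/(-207 + 254) = (-(-40)*(-3*(2/3 - sqrt(-5 + 3)/6) - 5) - 259)/(-207 + 254) = (-(-40)*(-3*(2/3 - I*sqrt(2)/6) - 5) - 259)/47 = (-(-40)*(-3*(2/3 - I*sqrt(2)/6) - 5) - 259)*(1/47) = (-(-40)*((-2 + I*sqrt(2)/2) - 5) - 259)*(1/47) = (-(-40)*(-7 + I*sqrt(2)/2) - 259)*(1/47) = (-20*(14 - I*sqrt(2)) - 259)*(1/47) = ((-280 + 20*I*sqrt(2)) - 259)*(1/47) = (-539 + 20*I*sqrt(2))*(1/47) = -539/47 + 20*I*sqrt(2)/47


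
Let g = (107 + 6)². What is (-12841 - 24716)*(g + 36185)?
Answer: -1838565378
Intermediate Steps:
g = 12769 (g = 113² = 12769)
(-12841 - 24716)*(g + 36185) = (-12841 - 24716)*(12769 + 36185) = -37557*48954 = -1838565378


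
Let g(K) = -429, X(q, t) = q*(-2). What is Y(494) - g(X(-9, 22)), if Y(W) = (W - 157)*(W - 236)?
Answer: 87375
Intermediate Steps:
X(q, t) = -2*q
Y(W) = (-236 + W)*(-157 + W) (Y(W) = (-157 + W)*(-236 + W) = (-236 + W)*(-157 + W))
Y(494) - g(X(-9, 22)) = (37052 + 494² - 393*494) - 1*(-429) = (37052 + 244036 - 194142) + 429 = 86946 + 429 = 87375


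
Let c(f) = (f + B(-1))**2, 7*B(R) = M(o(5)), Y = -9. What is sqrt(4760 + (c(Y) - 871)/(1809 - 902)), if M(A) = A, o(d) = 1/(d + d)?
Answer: sqrt(19183953137087)/63490 ≈ 68.986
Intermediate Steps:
o(d) = 1/(2*d)
B(R) = 1/70 (B(R) = ((1/2)/5)/7 = ((1/2)*(1/5))/7 = (1/7)*(1/10) = 1/70)
c(f) = (1/70 + f)**2 (c(f) = (f + 1/70)**2 = (1/70 + f)**2)
sqrt(4760 + (c(Y) - 871)/(1809 - 902)) = sqrt(4760 + ((1 + 70*(-9))**2/4900 - 871)/(1809 - 902)) = sqrt(4760 + ((1 - 630)**2/4900 - 871)/907) = sqrt(4760 + ((1/4900)*(-629)**2 - 871)*(1/907)) = sqrt(4760 + ((1/4900)*395641 - 871)*(1/907)) = sqrt(4760 + (395641/4900 - 871)*(1/907)) = sqrt(4760 - 3872259/4900*1/907) = sqrt(4760 - 3872259/4444300) = sqrt(21150995741/4444300) = sqrt(19183953137087)/63490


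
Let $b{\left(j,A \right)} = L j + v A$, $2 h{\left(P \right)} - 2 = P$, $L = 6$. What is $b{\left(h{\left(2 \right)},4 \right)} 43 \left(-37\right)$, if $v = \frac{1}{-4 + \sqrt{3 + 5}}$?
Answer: $-15910 + 1591 \sqrt{2} \approx -13660.0$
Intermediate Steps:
$v = \frac{1}{-4 + 2 \sqrt{2}}$ ($v = \frac{1}{-4 + \sqrt{8}} = \frac{1}{-4 + 2 \sqrt{2}} \approx -0.85355$)
$h{\left(P \right)} = 1 + \frac{P}{2}$
$b{\left(j,A \right)} = 6 j + A \left(- \frac{1}{2} - \frac{\sqrt{2}}{4}\right)$ ($b{\left(j,A \right)} = 6 j + \left(- \frac{1}{2} - \frac{\sqrt{2}}{4}\right) A = 6 j + A \left(- \frac{1}{2} - \frac{\sqrt{2}}{4}\right)$)
$b{\left(h{\left(2 \right)},4 \right)} 43 \left(-37\right) = \left(6 \left(1 + \frac{1}{2} \cdot 2\right) - 1 \left(2 + \sqrt{2}\right)\right) 43 \left(-37\right) = \left(6 \left(1 + 1\right) - \left(2 + \sqrt{2}\right)\right) 43 \left(-37\right) = \left(6 \cdot 2 - \left(2 + \sqrt{2}\right)\right) 43 \left(-37\right) = \left(12 - \left(2 + \sqrt{2}\right)\right) 43 \left(-37\right) = \left(10 - \sqrt{2}\right) 43 \left(-37\right) = \left(430 - 43 \sqrt{2}\right) \left(-37\right) = -15910 + 1591 \sqrt{2}$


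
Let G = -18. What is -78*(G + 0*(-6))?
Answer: 1404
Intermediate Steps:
-78*(G + 0*(-6)) = -78*(-18 + 0*(-6)) = -78*(-18 + 0) = -78*(-18) = 1404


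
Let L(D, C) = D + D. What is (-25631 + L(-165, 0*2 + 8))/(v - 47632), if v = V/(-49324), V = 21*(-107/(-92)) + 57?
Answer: 10709639408/19649534377 ≈ 0.54503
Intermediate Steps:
V = 7491/92 (V = 21*(-107*(-1/92)) + 57 = 21*(107/92) + 57 = 2247/92 + 57 = 7491/92 ≈ 81.424)
L(D, C) = 2*D
v = -681/412528 (v = (7491/92)/(-49324) = (7491/92)*(-1/49324) = -681/412528 ≈ -0.0016508)
(-25631 + L(-165, 0*2 + 8))/(v - 47632) = (-25631 + 2*(-165))/(-681/412528 - 47632) = (-25631 - 330)/(-19649534377/412528) = -25961*(-412528/19649534377) = 10709639408/19649534377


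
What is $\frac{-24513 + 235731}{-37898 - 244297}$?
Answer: $- \frac{70406}{94065} \approx -0.74848$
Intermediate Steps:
$\frac{-24513 + 235731}{-37898 - 244297} = \frac{211218}{-282195} = 211218 \left(- \frac{1}{282195}\right) = - \frac{70406}{94065}$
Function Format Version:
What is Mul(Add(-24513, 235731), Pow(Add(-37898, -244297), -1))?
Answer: Rational(-70406, 94065) ≈ -0.74848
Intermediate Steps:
Mul(Add(-24513, 235731), Pow(Add(-37898, -244297), -1)) = Mul(211218, Pow(-282195, -1)) = Mul(211218, Rational(-1, 282195)) = Rational(-70406, 94065)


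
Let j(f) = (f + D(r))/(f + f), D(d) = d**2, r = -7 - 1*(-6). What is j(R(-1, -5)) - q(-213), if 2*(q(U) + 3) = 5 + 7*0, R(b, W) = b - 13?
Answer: 27/28 ≈ 0.96429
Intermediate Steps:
r = -1 (r = -7 + 6 = -1)
R(b, W) = -13 + b
j(f) = (1 + f)/(2*f) (j(f) = (f + (-1)**2)/(f + f) = (f + 1)/((2*f)) = (1 + f)*(1/(2*f)) = (1 + f)/(2*f))
q(U) = -1/2 (q(U) = -3 + (5 + 7*0)/2 = -3 + (5 + 0)/2 = -3 + (1/2)*5 = -3 + 5/2 = -1/2)
j(R(-1, -5)) - q(-213) = (1 + (-13 - 1))/(2*(-13 - 1)) - 1*(-1/2) = (1/2)*(1 - 14)/(-14) + 1/2 = (1/2)*(-1/14)*(-13) + 1/2 = 13/28 + 1/2 = 27/28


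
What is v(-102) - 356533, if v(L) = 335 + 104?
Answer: -356094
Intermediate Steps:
v(L) = 439
v(-102) - 356533 = 439 - 356533 = -356094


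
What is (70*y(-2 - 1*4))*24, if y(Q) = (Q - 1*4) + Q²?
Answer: 43680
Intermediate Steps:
y(Q) = -4 + Q + Q² (y(Q) = (Q - 4) + Q² = (-4 + Q) + Q² = -4 + Q + Q²)
(70*y(-2 - 1*4))*24 = (70*(-4 + (-2 - 1*4) + (-2 - 1*4)²))*24 = (70*(-4 + (-2 - 4) + (-2 - 4)²))*24 = (70*(-4 - 6 + (-6)²))*24 = (70*(-4 - 6 + 36))*24 = (70*26)*24 = 1820*24 = 43680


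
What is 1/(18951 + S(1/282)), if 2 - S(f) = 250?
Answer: 1/18703 ≈ 5.3467e-5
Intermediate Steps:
S(f) = -248 (S(f) = 2 - 1*250 = 2 - 250 = -248)
1/(18951 + S(1/282)) = 1/(18951 - 248) = 1/18703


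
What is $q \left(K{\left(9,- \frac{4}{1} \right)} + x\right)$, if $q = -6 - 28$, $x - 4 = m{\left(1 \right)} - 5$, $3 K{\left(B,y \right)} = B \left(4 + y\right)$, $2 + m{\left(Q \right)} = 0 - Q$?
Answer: $136$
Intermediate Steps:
$m{\left(Q \right)} = -2 - Q$ ($m{\left(Q \right)} = -2 + \left(0 - Q\right) = -2 - Q$)
$K{\left(B,y \right)} = \frac{B \left(4 + y\right)}{3}$
$x = -4$ ($x = 4 - 8 = -4$)
$q = -34$
$q \left(K{\left(9,- \frac{4}{1} \right)} + x\right) = - 34 \left(\frac{1}{3} \cdot 9 \left(4 - \frac{4}{1}\right) - 4\right) = - 34 \left(\frac{1}{3} \cdot 9 \left(4 - 4\right) - 4\right) = - 34 \left(\frac{1}{3} \cdot 9 \cdot 0 - 4\right) = - 34 \left(0 - 4\right) = \left(-34\right) \left(-4\right) = 136$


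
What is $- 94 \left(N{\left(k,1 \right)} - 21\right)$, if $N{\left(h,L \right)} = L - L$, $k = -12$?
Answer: $1974$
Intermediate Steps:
$N{\left(h,L \right)} = 0$
$- 94 \left(N{\left(k,1 \right)} - 21\right) = - 94 \left(0 - 21\right) = \left(-94\right) \left(-21\right) = 1974$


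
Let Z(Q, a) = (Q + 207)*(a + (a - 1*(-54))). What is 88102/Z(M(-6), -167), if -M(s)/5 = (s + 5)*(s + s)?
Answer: -899/420 ≈ -2.1405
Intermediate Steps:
M(s) = -10*s*(5 + s) (M(s) = -5*(s + 5)*(s + s) = -5*(5 + s)*2*s = -10*s*(5 + s))
Z(Q, a) = (54 + 2*a)*(207 + Q) (Z(Q, a) = (207 + Q)*(a + (a + 54)) = (207 + Q)*(a + (54 + a)) = (207 + Q)*(54 + 2*a) = (54 + 2*a)*(207 + Q))
88102/Z(M(-6), -167) = 88102/(11178 + 54*(-10*(-6)*(5 - 6)) + 414*(-167) + 2*(-10*(-6)*(5 - 6))*(-167)) = 88102/(11178 + 54*(-10*(-6)*(-1)) - 69138 + 2*(-10*(-6)*(-1))*(-167)) = 88102/(11178 + 54*(-60) - 69138 + 2*(-60)*(-167)) = 88102/(11178 - 3240 - 69138 + 20040) = 88102/(-41160) = 88102*(-1/41160) = -899/420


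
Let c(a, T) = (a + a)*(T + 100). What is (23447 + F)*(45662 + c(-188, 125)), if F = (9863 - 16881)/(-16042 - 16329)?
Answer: -29554325733990/32371 ≈ -9.1299e+8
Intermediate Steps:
c(a, T) = 2*a*(100 + T) (c(a, T) = (2*a)*(100 + T) = 2*a*(100 + T))
F = 7018/32371 (F = -7018/(-32371) = -7018*(-1/32371) = 7018/32371 ≈ 0.21680)
(23447 + F)*(45662 + c(-188, 125)) = (23447 + 7018/32371)*(45662 + 2*(-188)*(100 + 125)) = 759009855*(45662 + 2*(-188)*225)/32371 = 759009855*(45662 - 84600)/32371 = (759009855/32371)*(-38938) = -29554325733990/32371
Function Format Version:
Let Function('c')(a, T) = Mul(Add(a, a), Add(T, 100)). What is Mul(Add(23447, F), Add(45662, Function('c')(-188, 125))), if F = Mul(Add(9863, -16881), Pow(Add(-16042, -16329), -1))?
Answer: Rational(-29554325733990, 32371) ≈ -9.1299e+8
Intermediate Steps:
Function('c')(a, T) = Mul(2, a, Add(100, T)) (Function('c')(a, T) = Mul(Mul(2, a), Add(100, T)) = Mul(2, a, Add(100, T)))
F = Rational(7018, 32371) (F = Mul(-7018, Pow(-32371, -1)) = Mul(-7018, Rational(-1, 32371)) = Rational(7018, 32371) ≈ 0.21680)
Mul(Add(23447, F), Add(45662, Function('c')(-188, 125))) = Mul(Add(23447, Rational(7018, 32371)), Add(45662, Mul(2, -188, Add(100, 125)))) = Mul(Rational(759009855, 32371), Add(45662, Mul(2, -188, 225))) = Mul(Rational(759009855, 32371), Add(45662, -84600)) = Mul(Rational(759009855, 32371), -38938) = Rational(-29554325733990, 32371)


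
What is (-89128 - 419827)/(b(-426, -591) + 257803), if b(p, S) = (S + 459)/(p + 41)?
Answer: -17813425/9023117 ≈ -1.9742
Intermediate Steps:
b(p, S) = (459 + S)/(41 + p)
(-89128 - 419827)/(b(-426, -591) + 257803) = (-89128 - 419827)/((459 - 591)/(41 - 426) + 257803) = -508955/(-132/(-385) + 257803) = -508955/(-1/385*(-132) + 257803) = -508955/(12/35 + 257803) = -508955/9023117/35 = -508955*35/9023117 = -17813425/9023117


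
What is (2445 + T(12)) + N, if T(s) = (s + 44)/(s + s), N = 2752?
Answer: 15598/3 ≈ 5199.3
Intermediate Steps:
T(s) = (44 + s)/(2*s) (T(s) = (44 + s)/((2*s)) = (44 + s)*(1/(2*s)) = (44 + s)/(2*s))
(2445 + T(12)) + N = (2445 + (1/2)*(44 + 12)/12) + 2752 = (2445 + (1/2)*(1/12)*56) + 2752 = (2445 + 7/3) + 2752 = 7342/3 + 2752 = 15598/3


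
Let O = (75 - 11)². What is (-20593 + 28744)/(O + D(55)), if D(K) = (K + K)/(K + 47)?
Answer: 415701/208951 ≈ 1.9895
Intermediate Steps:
D(K) = 2*K/(47 + K) (D(K) = (2*K)/(47 + K) = 2*K/(47 + K))
O = 4096 (O = 64² = 4096)
(-20593 + 28744)/(O + D(55)) = (-20593 + 28744)/(4096 + 2*55/(47 + 55)) = 8151/(4096 + 2*55/102) = 8151/(4096 + 2*55*(1/102)) = 8151/(4096 + 55/51) = 8151/(208951/51) = 8151*(51/208951) = 415701/208951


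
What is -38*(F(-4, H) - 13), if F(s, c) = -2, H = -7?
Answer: 570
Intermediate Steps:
-38*(F(-4, H) - 13) = -38*(-2 - 13) = -38*(-15) = 570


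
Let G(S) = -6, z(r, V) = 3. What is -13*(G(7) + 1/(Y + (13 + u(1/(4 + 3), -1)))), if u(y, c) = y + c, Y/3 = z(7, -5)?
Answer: 11453/148 ≈ 77.385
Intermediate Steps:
Y = 9 (Y = 3*3 = 9)
u(y, c) = c + y
-13*(G(7) + 1/(Y + (13 + u(1/(4 + 3), -1)))) = -13*(-6 + 1/(9 + (13 + (-1 + 1/(4 + 3))))) = -13*(-6 + 1/(9 + (13 + (-1 + 1/7)))) = -13*(-6 + 1/(9 + (13 + (-1 + ⅐)))) = -13*(-6 + 1/(9 + (13 - 6/7))) = -13*(-6 + 1/(9 + 85/7)) = -13*(-6 + 1/(148/7)) = -13*(-6 + 7/148) = -13*(-881/148) = 11453/148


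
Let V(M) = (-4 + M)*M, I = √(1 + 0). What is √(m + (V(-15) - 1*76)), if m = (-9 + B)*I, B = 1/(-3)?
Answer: √1797/3 ≈ 14.130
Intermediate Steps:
I = 1 (I = √1 = 1)
V(M) = M*(-4 + M)
B = -⅓ ≈ -0.33333
m = -28/3 (m = (-9 - ⅓)*1 = -28/3*1 = -28/3 ≈ -9.3333)
√(m + (V(-15) - 1*76)) = √(-28/3 + (-15*(-4 - 15) - 1*76)) = √(-28/3 + (-15*(-19) - 76)) = √(-28/3 + (285 - 76)) = √(-28/3 + 209) = √(599/3) = √1797/3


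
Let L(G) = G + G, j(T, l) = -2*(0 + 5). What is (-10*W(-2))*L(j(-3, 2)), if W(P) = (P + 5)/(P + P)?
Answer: -150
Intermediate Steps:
W(P) = (5 + P)/(2*P) (W(P) = (5 + P)/((2*P)) = (5 + P)*(1/(2*P)) = (5 + P)/(2*P))
j(T, l) = -10 (j(T, l) = -2*5 = -10)
L(G) = 2*G
(-10*W(-2))*L(j(-3, 2)) = (-5*(5 - 2)/(-2))*(2*(-10)) = -5*(-1)*3/2*(-20) = -10*(-¾)*(-20) = (15/2)*(-20) = -150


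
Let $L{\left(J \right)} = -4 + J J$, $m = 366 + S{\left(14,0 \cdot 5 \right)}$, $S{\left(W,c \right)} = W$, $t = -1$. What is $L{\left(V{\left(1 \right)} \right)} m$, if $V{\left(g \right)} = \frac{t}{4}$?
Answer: $- \frac{5985}{4} \approx -1496.3$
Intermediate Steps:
$m = 380$ ($m = 366 + 14 = 380$)
$V{\left(g \right)} = - \frac{1}{4}$
$L{\left(J \right)} = -4 + J^{2}$
$L{\left(V{\left(1 \right)} \right)} m = \left(-4 + \left(- \frac{1}{4}\right)^{2}\right) 380 = \left(-4 + \frac{1}{16}\right) 380 = \left(- \frac{63}{16}\right) 380 = - \frac{5985}{4}$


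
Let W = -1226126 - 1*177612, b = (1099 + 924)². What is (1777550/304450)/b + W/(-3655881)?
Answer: 34980451434770209/91102394190455361 ≈ 0.38397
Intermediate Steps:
b = 4092529 (b = 2023² = 4092529)
W = -1403738 (W = -1226126 - 177612 = -1403738)
(1777550/304450)/b + W/(-3655881) = (1777550/304450)/4092529 - 1403738/(-3655881) = (1777550*(1/304450))*(1/4092529) - 1403738*(-1/3655881) = (35551/6089)*(1/4092529) + 1403738/3655881 = 35551/24919409081 + 1403738/3655881 = 34980451434770209/91102394190455361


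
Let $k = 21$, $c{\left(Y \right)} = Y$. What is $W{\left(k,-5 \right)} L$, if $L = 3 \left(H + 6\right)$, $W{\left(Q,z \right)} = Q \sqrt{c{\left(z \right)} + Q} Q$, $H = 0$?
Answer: $31752$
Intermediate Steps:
$W{\left(Q,z \right)} = Q^{2} \sqrt{Q + z}$ ($W{\left(Q,z \right)} = Q \sqrt{z + Q} Q = Q \sqrt{Q + z} Q = Q^{2} \sqrt{Q + z}$)
$L = 18$ ($L = 3 \left(0 + 6\right) = 3 \cdot 6 = 18$)
$W{\left(k,-5 \right)} L = 21^{2} \sqrt{21 - 5} \cdot 18 = 441 \sqrt{16} \cdot 18 = 441 \cdot 4 \cdot 18 = 1764 \cdot 18 = 31752$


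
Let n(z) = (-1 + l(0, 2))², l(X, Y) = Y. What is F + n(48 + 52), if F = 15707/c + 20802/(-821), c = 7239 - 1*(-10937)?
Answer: -350279209/14922496 ≈ -23.473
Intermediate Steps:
c = 18176 (c = 7239 + 10937 = 18176)
F = -365201705/14922496 (F = 15707/18176 + 20802/(-821) = 15707*(1/18176) + 20802*(-1/821) = 15707/18176 - 20802/821 = -365201705/14922496 ≈ -24.473)
n(z) = 1 (n(z) = (-1 + 2)² = 1² = 1)
F + n(48 + 52) = -365201705/14922496 + 1 = -350279209/14922496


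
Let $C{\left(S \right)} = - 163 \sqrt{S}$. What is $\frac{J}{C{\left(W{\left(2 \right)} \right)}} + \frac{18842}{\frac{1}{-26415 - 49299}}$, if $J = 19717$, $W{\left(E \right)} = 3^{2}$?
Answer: $- \frac{697608978649}{489} \approx -1.4266 \cdot 10^{9}$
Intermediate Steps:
$W{\left(E \right)} = 9$
$\frac{J}{C{\left(W{\left(2 \right)} \right)}} + \frac{18842}{\frac{1}{-26415 - 49299}} = \frac{19717}{\left(-163\right) \sqrt{9}} + \frac{18842}{\frac{1}{-26415 - 49299}} = \frac{19717}{\left(-163\right) 3} + \frac{18842}{\frac{1}{-75714}} = \frac{19717}{-489} + \frac{18842}{- \frac{1}{75714}} = 19717 \left(- \frac{1}{489}\right) + 18842 \left(-75714\right) = - \frac{19717}{489} - 1426603188 = - \frac{697608978649}{489}$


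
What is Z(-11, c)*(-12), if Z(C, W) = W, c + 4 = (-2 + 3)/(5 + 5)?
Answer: 234/5 ≈ 46.800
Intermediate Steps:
c = -39/10 (c = -4 + (-2 + 3)/(5 + 5) = -4 + 1/10 = -4 + 1*(⅒) = -4 + ⅒ = -39/10 ≈ -3.9000)
Z(-11, c)*(-12) = -39/10*(-12) = 234/5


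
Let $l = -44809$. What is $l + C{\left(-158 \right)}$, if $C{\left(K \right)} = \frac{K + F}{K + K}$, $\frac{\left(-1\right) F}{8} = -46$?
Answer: $- \frac{7079927}{158} \approx -44810.0$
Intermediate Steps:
$F = 368$ ($F = \left(-8\right) \left(-46\right) = 368$)
$C{\left(K \right)} = \frac{368 + K}{2 K}$ ($C{\left(K \right)} = \frac{K + 368}{K + K} = \frac{368 + K}{2 K}$)
$l + C{\left(-158 \right)} = -44809 + \frac{368 - 158}{2 \left(-158\right)} = -44809 + \frac{1}{2} \left(- \frac{1}{158}\right) 210 = -44809 - \frac{105}{158} = - \frac{7079927}{158}$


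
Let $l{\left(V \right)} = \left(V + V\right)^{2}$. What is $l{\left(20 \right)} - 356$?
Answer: $1244$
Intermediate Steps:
$l{\left(V \right)} = 4 V^{2}$ ($l{\left(V \right)} = \left(2 V\right)^{2} = 4 V^{2}$)
$l{\left(20 \right)} - 356 = 4 \cdot 20^{2} - 356 = 4 \cdot 400 - 356 = 1600 - 356 = 1244$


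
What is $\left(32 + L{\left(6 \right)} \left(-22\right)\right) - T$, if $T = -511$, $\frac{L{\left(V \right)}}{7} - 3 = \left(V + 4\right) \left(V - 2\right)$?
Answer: $-6079$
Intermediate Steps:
$L{\left(V \right)} = 21 + 7 \left(-2 + V\right) \left(4 + V\right)$ ($L{\left(V \right)} = 21 + 7 \left(V + 4\right) \left(V - 2\right) = 21 + 7 \left(4 + V\right) \left(-2 + V\right) = 21 + 7 \left(-2 + V\right) \left(4 + V\right)$)
$\left(32 + L{\left(6 \right)} \left(-22\right)\right) - T = \left(32 + \left(-35 + 7 \cdot 6^{2} + 14 \cdot 6\right) \left(-22\right)\right) - -511 = \left(32 + \left(-35 + 7 \cdot 36 + 84\right) \left(-22\right)\right) + 511 = \left(32 + \left(-35 + 252 + 84\right) \left(-22\right)\right) + 511 = \left(32 + 301 \left(-22\right)\right) + 511 = \left(32 - 6622\right) + 511 = -6590 + 511 = -6079$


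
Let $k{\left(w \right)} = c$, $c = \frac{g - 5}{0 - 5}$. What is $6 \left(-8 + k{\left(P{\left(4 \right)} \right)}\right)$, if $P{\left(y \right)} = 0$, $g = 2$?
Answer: $- \frac{222}{5} \approx -44.4$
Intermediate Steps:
$c = \frac{3}{5}$ ($c = \frac{2 - 5}{0 - 5} = - \frac{3}{-5} = \left(-3\right) \left(- \frac{1}{5}\right) = \frac{3}{5} \approx 0.6$)
$k{\left(w \right)} = \frac{3}{5}$
$6 \left(-8 + k{\left(P{\left(4 \right)} \right)}\right) = 6 \left(-8 + \frac{3}{5}\right) = 6 \left(- \frac{37}{5}\right) = - \frac{222}{5}$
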